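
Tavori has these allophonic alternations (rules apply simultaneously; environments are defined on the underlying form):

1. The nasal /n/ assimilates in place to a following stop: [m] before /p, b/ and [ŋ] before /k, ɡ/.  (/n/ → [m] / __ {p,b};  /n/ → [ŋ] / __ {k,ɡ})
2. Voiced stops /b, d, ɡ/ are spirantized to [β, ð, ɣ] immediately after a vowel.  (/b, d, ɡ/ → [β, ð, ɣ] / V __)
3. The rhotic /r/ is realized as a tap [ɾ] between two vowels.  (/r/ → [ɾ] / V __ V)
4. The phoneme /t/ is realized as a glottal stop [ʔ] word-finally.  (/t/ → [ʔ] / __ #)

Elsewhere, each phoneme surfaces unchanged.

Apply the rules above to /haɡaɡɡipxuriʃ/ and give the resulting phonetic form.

/h/ stays [h].
/a/ stays [a].
/ɡ/ meets the environment for rule 2 (immediately after a vowel) → [ɣ].
/a/ (between /ɡ/ and /ɡ/) is unaffected → [a].
/ɡ/ meets the environment for rule 2 (immediately after a vowel) → [ɣ].
/ɡ/ — between /ɡ/ and /i/; rule 2 does not apply here → [ɡ].
/i/ — not in any rule's target class → [i].
/p/ — not in any rule's target class → [p].
/x/ (between /p/ and /u/) is unaffected → [x].
/u/ — not in any rule's target class → [u].
/r/ (between /u/ and /i/) occurs between two vowels → [ɾ] by rule 3.
/i/ stays [i].
/ʃ/ (word-final) is unaffected → [ʃ].

[haɣaɣɡipxuɾiʃ]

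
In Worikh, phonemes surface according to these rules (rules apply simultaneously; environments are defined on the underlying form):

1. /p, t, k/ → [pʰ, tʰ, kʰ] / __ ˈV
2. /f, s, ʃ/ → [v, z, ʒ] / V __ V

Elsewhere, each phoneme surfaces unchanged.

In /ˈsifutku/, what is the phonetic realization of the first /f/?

Rule 2 applies to /f/ (between /i/ and /u/: between two vowels) → [v].

[v]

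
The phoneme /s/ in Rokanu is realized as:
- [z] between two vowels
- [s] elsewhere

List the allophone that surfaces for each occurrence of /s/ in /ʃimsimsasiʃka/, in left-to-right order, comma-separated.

[s], [s], [z]

Occurrence 1 (position 4): no conditioning environment matches → elsewhere allophone [s].
Occurrence 2 (position 7): no conditioning environment matches → elsewhere allophone [s].
Occurrence 3 (position 9): between two vowels → [z].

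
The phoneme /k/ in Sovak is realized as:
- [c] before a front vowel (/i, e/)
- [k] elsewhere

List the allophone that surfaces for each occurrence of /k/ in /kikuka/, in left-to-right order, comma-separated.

[c], [k], [k]

Occurrence 1 (position 1): before a front vowel → [c].
Occurrence 2 (position 3): no conditioning environment matches → elsewhere allophone [k].
Occurrence 3 (position 5): no conditioning environment matches → elsewhere allophone [k].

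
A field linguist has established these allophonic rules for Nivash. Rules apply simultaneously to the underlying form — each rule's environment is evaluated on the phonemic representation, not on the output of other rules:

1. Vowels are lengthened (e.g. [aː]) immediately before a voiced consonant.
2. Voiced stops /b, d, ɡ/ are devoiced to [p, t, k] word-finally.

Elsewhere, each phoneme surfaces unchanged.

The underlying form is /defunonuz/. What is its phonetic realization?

[defuːnoːnuːz]

/d/ (word-initial): rule 2 targets it, but not word-finally → unchanged [d].
/e/ (between /d/ and /f/) fails the environment for rule 1, so it stays [e].
/f/ stays [f].
/u/ (between /f/ and /n/) occurs before a voiced consonant → [uː] by rule 1.
/n/ stays [n].
Rule 1 applies to /o/ (between /n/ and /n/: before a voiced consonant) → [oː].
/n/ (between /o/ and /u/): no rule targets it → [n].
/u/ — between /n/ and /z/, before a voiced consonant — surfaces as [uː] (rule 1).
/z/ (word-final) is unaffected → [z].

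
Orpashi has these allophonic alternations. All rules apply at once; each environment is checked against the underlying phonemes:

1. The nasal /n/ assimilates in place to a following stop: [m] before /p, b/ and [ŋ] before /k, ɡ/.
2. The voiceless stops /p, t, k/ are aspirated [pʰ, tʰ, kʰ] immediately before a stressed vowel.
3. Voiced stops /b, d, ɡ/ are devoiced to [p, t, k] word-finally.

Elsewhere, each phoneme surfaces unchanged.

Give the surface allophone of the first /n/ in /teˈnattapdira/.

[n]

/n/ (between /e/ and /a/) fails the environment for rule 1, so it stays [n].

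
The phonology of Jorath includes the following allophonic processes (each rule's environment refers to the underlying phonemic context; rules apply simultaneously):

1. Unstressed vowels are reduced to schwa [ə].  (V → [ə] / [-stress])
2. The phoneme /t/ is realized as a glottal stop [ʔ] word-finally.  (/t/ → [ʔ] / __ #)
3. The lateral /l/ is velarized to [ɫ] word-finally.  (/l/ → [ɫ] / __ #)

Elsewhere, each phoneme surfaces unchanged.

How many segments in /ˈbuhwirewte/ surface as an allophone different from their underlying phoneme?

3

Segments that undergo a rule: /i/ → [ə] (rule 1); /e/ → [ə] (rule 1); /e/ → [ə] (rule 1).
All other segments surface unchanged.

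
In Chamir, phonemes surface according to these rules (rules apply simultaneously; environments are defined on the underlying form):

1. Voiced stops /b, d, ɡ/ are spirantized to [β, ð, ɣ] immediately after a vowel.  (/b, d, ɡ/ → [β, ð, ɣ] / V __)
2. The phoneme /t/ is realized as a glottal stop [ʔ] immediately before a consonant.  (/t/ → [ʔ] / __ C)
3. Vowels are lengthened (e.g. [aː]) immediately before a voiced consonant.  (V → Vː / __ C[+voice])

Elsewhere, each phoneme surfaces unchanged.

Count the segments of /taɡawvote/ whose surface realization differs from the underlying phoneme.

Segments that undergo a rule: /a/ → [aː] (rule 3); /ɡ/ → [ɣ] (rule 1); /a/ → [aː] (rule 3).
All other segments surface unchanged.

3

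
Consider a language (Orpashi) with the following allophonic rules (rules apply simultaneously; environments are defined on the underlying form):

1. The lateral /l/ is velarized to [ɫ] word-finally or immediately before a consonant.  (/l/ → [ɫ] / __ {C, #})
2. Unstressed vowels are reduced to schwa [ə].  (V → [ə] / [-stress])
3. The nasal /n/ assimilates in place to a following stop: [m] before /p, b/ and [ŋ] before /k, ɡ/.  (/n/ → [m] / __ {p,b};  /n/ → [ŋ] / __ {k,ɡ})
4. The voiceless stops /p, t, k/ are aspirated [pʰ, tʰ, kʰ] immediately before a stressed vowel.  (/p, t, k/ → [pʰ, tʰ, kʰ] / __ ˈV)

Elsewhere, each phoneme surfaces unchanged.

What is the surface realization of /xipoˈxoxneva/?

/i/ (between /x/ and /p/): in an unstressed syllable, so rule 2 applies → [ə].
/p/ (between /i/ and /o/) fails the environment for rule 4, so it stays [p].
/o/ meets the environment for rule 2 (in an unstressed syllable) → [ə].
/o/ (between /x/ and /x/) is in the target of rule 2 but the environment (in an unstressed syllable) is not met → [o].
/n/ (between /x/ and /e/) fails the environment for rule 3, so it stays [n].
/e/ meets the environment for rule 2 (in an unstressed syllable) → [ə].
/a/ (word-final) occurs in an unstressed syllable → [ə] by rule 2.

[xəpəˈxoxnəvə]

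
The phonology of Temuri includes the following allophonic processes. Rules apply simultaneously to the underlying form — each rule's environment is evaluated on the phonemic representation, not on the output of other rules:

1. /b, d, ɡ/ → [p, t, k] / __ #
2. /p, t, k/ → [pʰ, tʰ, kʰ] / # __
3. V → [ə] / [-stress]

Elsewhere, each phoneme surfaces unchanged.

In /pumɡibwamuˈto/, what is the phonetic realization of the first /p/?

/p/ (word-initial): word-initially, so rule 2 applies → [pʰ].

[pʰ]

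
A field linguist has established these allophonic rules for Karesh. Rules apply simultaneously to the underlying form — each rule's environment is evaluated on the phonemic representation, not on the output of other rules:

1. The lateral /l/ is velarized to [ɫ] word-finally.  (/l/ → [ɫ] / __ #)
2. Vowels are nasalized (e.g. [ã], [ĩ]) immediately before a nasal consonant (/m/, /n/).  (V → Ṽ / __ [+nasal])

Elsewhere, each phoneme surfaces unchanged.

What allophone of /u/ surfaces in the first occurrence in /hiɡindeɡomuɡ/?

[u]

/u/ — between /m/ and /ɡ/; rule 2 does not apply here → [u].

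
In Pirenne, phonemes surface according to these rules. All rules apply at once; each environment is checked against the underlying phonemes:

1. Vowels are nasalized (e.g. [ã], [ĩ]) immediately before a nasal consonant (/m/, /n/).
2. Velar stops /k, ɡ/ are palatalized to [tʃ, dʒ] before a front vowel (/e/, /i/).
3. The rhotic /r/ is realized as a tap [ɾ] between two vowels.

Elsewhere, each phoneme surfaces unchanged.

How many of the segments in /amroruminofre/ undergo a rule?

4

Segments that undergo a rule: /a/ → [ã] (rule 1); /r/ → [ɾ] (rule 3); /u/ → [ũ] (rule 1); /i/ → [ĩ] (rule 1).
All other segments surface unchanged.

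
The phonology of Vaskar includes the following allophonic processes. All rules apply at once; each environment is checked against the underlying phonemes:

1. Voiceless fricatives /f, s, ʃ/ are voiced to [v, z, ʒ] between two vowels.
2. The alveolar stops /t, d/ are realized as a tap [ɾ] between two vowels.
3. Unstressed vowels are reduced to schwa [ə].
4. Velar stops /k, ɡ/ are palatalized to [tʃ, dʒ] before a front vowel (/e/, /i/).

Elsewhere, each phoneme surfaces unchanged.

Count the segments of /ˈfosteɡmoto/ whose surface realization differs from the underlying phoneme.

Segments that undergo a rule: /e/ → [ə] (rule 3); /o/ → [ə] (rule 3); /t/ → [ɾ] (rule 2); /o/ → [ə] (rule 3).
All other segments surface unchanged.

4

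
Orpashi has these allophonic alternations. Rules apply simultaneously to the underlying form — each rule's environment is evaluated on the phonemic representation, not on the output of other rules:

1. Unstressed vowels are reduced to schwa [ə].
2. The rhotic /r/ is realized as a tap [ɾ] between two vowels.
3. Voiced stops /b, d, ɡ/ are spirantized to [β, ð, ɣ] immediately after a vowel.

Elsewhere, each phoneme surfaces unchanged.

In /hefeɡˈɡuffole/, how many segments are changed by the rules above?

5

Segments that undergo a rule: /e/ → [ə] (rule 1); /e/ → [ə] (rule 1); /ɡ/ → [ɣ] (rule 3); /o/ → [ə] (rule 1); /e/ → [ə] (rule 1).
All other segments surface unchanged.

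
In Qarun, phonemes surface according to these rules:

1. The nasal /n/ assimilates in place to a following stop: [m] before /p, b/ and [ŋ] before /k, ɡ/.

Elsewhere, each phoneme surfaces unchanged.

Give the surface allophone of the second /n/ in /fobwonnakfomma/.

[n]

/n/ (between /n/ and /a/): rule 1 targets it, but not before a labial or velar stop → unchanged [n].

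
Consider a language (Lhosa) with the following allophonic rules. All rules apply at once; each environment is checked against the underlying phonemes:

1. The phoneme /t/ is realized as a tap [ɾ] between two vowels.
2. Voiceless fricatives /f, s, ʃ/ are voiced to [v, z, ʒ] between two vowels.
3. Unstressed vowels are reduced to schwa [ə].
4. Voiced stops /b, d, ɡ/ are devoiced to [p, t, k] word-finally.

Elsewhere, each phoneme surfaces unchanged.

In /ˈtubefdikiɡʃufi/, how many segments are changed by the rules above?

Segments that undergo a rule: /e/ → [ə] (rule 3); /i/ → [ə] (rule 3); /i/ → [ə] (rule 3); /u/ → [ə] (rule 3); /f/ → [v] (rule 2); /i/ → [ə] (rule 3).
All other segments surface unchanged.

6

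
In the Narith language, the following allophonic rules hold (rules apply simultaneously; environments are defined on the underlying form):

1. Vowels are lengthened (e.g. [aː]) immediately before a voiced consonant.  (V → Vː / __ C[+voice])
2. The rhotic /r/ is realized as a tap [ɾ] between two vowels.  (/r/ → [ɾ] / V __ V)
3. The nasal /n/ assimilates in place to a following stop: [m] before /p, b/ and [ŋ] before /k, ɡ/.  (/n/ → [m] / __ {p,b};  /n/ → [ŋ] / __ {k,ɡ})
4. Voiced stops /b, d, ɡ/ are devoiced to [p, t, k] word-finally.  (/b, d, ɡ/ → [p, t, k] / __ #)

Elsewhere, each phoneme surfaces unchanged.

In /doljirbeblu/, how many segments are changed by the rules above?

Segments that undergo a rule: /o/ → [oː] (rule 1); /i/ → [iː] (rule 1); /e/ → [eː] (rule 1).
All other segments surface unchanged.

3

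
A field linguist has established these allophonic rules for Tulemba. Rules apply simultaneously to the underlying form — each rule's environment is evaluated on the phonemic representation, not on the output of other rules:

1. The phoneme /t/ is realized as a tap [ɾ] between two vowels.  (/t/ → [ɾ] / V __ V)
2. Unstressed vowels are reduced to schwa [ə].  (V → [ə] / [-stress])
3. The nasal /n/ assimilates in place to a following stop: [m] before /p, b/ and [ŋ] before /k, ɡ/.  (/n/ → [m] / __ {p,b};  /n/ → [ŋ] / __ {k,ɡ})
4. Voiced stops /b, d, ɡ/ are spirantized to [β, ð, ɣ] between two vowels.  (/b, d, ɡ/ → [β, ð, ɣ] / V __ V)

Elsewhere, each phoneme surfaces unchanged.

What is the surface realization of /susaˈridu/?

[səsəˈriðə]

/s/ (word-initial) is unaffected → [s].
/u/ meets the environment for rule 2 (in an unstressed syllable) → [ə].
/s/ — not in any rule's target class → [s].
/a/ (between /s/ and /r/): in an unstressed syllable, so rule 2 applies → [ə].
/r/ stays [r].
/i/ (between /r/ and /d/) is in the target of rule 2 but the environment (in an unstressed syllable) is not met → [i].
/d/ (between /i/ and /u/): between two vowels, so rule 4 applies → [ð].
/u/ meets the environment for rule 2 (in an unstressed syllable) → [ə].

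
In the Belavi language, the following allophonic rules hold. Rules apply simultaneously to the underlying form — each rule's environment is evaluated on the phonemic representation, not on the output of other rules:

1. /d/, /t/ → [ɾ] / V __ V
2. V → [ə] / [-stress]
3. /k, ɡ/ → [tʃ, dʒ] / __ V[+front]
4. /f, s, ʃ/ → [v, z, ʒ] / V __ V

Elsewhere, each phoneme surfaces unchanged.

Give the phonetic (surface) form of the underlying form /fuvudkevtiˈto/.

/f/ (word-initial) is in the target of rule 4 but the environment (between two vowels) is not met → [f].
/u/ (between /f/ and /v/) occurs in an unstressed syllable → [ə] by rule 2.
/u/ (between /v/ and /d/) occurs in an unstressed syllable → [ə] by rule 2.
/d/ (between /u/ and /k/) fails the environment for rule 1, so it stays [d].
/k/ — between /d/ and /e/, before a front vowel — surfaces as [tʃ] (rule 3).
/e/ (between /k/ and /v/): in an unstressed syllable, so rule 2 applies → [ə].
/t/ (between /v/ and /i/) is in the target of rule 1 but the environment (between two vowels) is not met → [t].
/i/ meets the environment for rule 2 (in an unstressed syllable) → [ə].
Rule 1 applies to /t/ (between /i/ and /o/: between two vowels) → [ɾ].
/o/ — word-final; rule 2 does not apply here → [o].

[fəvədtʃəvtəˈɾo]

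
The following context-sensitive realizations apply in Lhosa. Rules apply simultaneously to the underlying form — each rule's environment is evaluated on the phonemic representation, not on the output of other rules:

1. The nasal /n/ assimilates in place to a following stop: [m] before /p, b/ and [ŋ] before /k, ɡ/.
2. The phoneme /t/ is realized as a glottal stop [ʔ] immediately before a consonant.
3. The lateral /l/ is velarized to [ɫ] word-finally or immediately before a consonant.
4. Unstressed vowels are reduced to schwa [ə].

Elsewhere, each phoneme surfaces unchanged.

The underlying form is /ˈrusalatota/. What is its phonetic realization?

/r/ — not in any rule's target class → [r].
/u/ (between /r/ and /s/) is in the target of rule 4 but the environment (in an unstressed syllable) is not met → [u].
/s/ — not in any rule's target class → [s].
/a/ (between /s/ and /l/): in an unstressed syllable, so rule 4 applies → [ə].
/l/ — between /a/ and /a/; rule 3 does not apply here → [l].
/a/ (between /l/ and /t/) occurs in an unstressed syllable → [ə] by rule 4.
/t/ (between /a/ and /o/): rule 2 targets it, but not immediately before a consonant → unchanged [t].
/o/ — between /t/ and /t/, in an unstressed syllable — surfaces as [ə] (rule 4).
/t/ (between /o/ and /a/) is in the target of rule 2 but the environment (immediately before a consonant) is not met → [t].
Rule 4 applies to /a/ (word-final: in an unstressed syllable) → [ə].

[ˈrusələtətə]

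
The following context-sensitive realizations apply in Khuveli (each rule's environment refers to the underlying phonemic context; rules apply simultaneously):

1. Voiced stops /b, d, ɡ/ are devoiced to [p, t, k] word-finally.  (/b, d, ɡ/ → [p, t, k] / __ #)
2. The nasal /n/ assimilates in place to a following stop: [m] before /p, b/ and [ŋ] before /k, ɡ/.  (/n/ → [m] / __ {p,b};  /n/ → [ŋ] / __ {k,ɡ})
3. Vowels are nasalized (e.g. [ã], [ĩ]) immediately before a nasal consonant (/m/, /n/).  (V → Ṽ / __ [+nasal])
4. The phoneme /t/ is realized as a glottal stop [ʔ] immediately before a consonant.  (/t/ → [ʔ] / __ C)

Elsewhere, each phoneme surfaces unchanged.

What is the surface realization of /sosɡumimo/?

[sosɡũmĩmo]

/s/ (word-initial) is unaffected → [s].
/o/ (between /s/ and /s/) fails the environment for rule 3, so it stays [o].
/s/ — not in any rule's target class → [s].
/ɡ/ (between /s/ and /u/) fails the environment for rule 1, so it stays [ɡ].
/u/ (between /ɡ/ and /m/) occurs before a nasal consonant → [ũ] by rule 3.
/m/ (between /u/ and /i/): no rule targets it → [m].
/i/ (between /m/ and /m/): before a nasal consonant, so rule 3 applies → [ĩ].
/m/ (between /i/ and /o/) is unaffected → [m].
/o/ (word-final) is in the target of rule 3 but the environment (before a nasal consonant) is not met → [o].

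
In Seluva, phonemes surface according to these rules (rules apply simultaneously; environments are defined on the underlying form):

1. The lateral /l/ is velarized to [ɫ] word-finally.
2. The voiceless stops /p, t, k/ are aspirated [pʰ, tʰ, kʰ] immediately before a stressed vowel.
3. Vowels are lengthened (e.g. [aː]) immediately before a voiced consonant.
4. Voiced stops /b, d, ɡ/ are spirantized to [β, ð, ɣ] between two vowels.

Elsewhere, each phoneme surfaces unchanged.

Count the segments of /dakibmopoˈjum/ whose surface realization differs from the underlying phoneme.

3

Segments that undergo a rule: /i/ → [iː] (rule 3); /o/ → [oː] (rule 3); /u/ → [uː] (rule 3).
All other segments surface unchanged.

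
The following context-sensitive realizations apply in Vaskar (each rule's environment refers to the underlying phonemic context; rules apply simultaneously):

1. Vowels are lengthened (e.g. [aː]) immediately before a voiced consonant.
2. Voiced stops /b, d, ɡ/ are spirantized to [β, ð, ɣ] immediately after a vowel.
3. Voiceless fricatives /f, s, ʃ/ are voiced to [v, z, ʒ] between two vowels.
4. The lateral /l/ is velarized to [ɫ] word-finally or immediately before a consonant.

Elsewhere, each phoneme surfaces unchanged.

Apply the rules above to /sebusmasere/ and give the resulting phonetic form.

[seːβusmazeːre]

/s/ (word-initial) fails the environment for rule 3, so it stays [s].
/e/ — between /s/ and /b/, before a voiced consonant — surfaces as [eː] (rule 1).
/b/ meets the environment for rule 2 (immediately after a vowel) → [β].
/u/ (between /b/ and /s/) fails the environment for rule 1, so it stays [u].
/s/ (between /u/ and /m/): rule 3 targets it, but not between two vowels → unchanged [s].
/m/ (between /s/ and /a/) is unaffected → [m].
/a/ (between /m/ and /s/) fails the environment for rule 1, so it stays [a].
/s/ — between /a/ and /e/, between two vowels — surfaces as [z] (rule 3).
/e/ meets the environment for rule 1 (before a voiced consonant) → [eː].
/r/ (between /e/ and /e/) is unaffected → [r].
/e/ (word-final) fails the environment for rule 1, so it stays [e].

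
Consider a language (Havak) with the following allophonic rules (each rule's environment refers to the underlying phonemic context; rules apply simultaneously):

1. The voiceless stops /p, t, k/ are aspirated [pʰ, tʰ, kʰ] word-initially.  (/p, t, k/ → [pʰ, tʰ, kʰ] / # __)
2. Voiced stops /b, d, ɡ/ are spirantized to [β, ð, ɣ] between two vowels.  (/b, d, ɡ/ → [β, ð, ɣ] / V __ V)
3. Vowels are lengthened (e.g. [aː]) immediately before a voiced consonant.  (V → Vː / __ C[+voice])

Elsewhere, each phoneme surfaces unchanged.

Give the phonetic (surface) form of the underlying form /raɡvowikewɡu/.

/r/ stays [r].
/a/ (between /r/ and /ɡ/): before a voiced consonant, so rule 3 applies → [aː].
/ɡ/ (between /a/ and /v/) is in the target of rule 2 but the environment (between two vowels) is not met → [ɡ].
/v/ stays [v].
Rule 3 applies to /o/ (between /v/ and /w/: before a voiced consonant) → [oː].
/w/ (between /o/ and /i/): no rule targets it → [w].
/i/ (between /w/ and /k/) is in the target of rule 3 but the environment (before a voiced consonant) is not met → [i].
/k/ (between /i/ and /e/) is in the target of rule 1 but the environment (word-initially) is not met → [k].
/e/ (between /k/ and /w/): before a voiced consonant, so rule 3 applies → [eː].
/w/ — not in any rule's target class → [w].
/ɡ/ (between /w/ and /u/) is in the target of rule 2 but the environment (between two vowels) is not met → [ɡ].
/u/ — word-final; rule 3 does not apply here → [u].

[raːɡvoːwikeːwɡu]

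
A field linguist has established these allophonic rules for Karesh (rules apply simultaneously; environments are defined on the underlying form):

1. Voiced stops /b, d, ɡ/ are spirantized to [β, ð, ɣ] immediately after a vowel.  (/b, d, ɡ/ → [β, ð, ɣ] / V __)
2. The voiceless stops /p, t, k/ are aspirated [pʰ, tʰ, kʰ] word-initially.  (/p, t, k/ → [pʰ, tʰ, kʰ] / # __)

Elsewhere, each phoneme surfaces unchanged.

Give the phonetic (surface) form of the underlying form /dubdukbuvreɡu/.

/d/ (word-initial): rule 1 targets it, but not immediately after a vowel → unchanged [d].
/u/ stays [u].
/b/ (between /u/ and /d/) occurs immediately after a vowel → [β] by rule 1.
/d/ — between /b/ and /u/; rule 1 does not apply here → [d].
/u/ — not in any rule's target class → [u].
/k/ (between /u/ and /b/): rule 2 targets it, but not word-initially → unchanged [k].
/b/ (between /k/ and /u/): rule 1 targets it, but not immediately after a vowel → unchanged [b].
/u/ — not in any rule's target class → [u].
/v/ stays [v].
/r/ stays [r].
/e/ — not in any rule's target class → [e].
/ɡ/ — between /e/ and /u/, immediately after a vowel — surfaces as [ɣ] (rule 1).
/u/ — not in any rule's target class → [u].

[duβdukbuvreɣu]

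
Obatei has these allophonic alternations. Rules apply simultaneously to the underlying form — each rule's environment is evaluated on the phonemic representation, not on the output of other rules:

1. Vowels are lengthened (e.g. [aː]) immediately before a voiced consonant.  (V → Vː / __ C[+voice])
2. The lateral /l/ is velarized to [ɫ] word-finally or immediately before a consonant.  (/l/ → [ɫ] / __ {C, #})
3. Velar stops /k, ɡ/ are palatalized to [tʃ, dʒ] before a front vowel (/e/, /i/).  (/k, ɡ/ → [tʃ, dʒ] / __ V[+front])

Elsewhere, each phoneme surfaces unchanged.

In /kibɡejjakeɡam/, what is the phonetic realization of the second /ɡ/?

[ɡ]

/ɡ/ — between /e/ and /a/; rule 3 does not apply here → [ɡ].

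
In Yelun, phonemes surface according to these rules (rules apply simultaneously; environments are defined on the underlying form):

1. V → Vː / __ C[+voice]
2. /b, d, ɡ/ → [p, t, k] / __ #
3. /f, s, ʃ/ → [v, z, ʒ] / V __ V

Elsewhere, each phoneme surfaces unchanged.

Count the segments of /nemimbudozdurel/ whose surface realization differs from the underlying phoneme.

6

Segments that undergo a rule: /e/ → [eː] (rule 1); /i/ → [iː] (rule 1); /u/ → [uː] (rule 1); /o/ → [oː] (rule 1); /u/ → [uː] (rule 1); /e/ → [eː] (rule 1).
All other segments surface unchanged.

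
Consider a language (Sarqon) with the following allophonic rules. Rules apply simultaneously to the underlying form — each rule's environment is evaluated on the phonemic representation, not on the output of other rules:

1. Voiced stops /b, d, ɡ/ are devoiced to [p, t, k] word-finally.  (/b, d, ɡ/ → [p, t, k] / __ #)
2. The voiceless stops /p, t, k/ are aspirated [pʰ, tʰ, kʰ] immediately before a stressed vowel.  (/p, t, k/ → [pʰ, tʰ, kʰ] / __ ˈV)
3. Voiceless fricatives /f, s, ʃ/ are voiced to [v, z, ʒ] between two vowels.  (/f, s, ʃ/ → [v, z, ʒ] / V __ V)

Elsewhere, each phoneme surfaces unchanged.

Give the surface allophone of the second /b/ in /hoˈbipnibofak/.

/b/ (between /i/ and /o/) is in the target of rule 1 but the environment (word-finally) is not met → [b].

[b]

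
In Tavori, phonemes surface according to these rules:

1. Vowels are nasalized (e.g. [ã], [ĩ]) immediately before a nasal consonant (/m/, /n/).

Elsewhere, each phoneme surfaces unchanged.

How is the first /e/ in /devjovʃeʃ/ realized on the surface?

[e]

/e/ (between /d/ and /v/): rule 1 targets it, but not before a nasal consonant → unchanged [e].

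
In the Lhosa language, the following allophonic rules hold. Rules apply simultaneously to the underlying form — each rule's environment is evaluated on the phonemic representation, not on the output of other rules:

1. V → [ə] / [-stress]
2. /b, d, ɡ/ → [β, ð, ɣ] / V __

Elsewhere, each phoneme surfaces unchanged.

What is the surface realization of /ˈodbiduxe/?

/o/ — word-initial; rule 1 does not apply here → [o].
Rule 2 applies to /d/ (between /o/ and /b/: immediately after a vowel) → [ð].
/b/ (between /d/ and /i/) fails the environment for rule 2, so it stays [b].
Rule 1 applies to /i/ (between /b/ and /d/: in an unstressed syllable) → [ə].
/d/ (between /i/ and /u/) occurs immediately after a vowel → [ð] by rule 2.
/u/ (between /d/ and /x/): in an unstressed syllable, so rule 1 applies → [ə].
/x/ — not in any rule's target class → [x].
/e/ (word-final) occurs in an unstressed syllable → [ə] by rule 1.

[ˈoðbəðəxə]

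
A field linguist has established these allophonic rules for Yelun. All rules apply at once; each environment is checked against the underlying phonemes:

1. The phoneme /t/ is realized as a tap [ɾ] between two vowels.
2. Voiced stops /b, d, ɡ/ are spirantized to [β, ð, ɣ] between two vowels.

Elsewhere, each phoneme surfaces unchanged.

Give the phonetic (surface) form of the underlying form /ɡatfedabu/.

/ɡ/ — word-initial; rule 2 does not apply here → [ɡ].
/a/ (between /ɡ/ and /t/): no rule targets it → [a].
/t/ — between /a/ and /f/; rule 1 does not apply here → [t].
/f/ — not in any rule's target class → [f].
/e/ (between /f/ and /d/): no rule targets it → [e].
/d/ meets the environment for rule 2 (between two vowels) → [ð].
/a/ (between /d/ and /b/) is unaffected → [a].
/b/ meets the environment for rule 2 (between two vowels) → [β].
/u/ (word-final) is unaffected → [u].

[ɡatfeðaβu]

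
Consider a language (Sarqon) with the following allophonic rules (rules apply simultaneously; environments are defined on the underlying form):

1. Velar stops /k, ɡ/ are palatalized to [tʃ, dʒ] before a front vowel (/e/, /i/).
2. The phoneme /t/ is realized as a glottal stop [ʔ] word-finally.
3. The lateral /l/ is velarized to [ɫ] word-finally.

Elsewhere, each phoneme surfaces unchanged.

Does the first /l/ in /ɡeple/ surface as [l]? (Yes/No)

Yes

/l/ (between /p/ and /e/) is in the target of rule 3 but the environment (word-finally) is not met → [l].
The actual realization is [l], which matches [l].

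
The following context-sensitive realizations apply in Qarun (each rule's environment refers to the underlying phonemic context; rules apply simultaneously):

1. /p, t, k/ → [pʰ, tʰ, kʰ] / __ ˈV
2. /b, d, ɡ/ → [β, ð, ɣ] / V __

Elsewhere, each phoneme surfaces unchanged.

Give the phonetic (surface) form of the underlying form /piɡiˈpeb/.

/p/ (word-initial) fails the environment for rule 1, so it stays [p].
/i/ (between /p/ and /ɡ/): no rule targets it → [i].
Rule 2 applies to /ɡ/ (between /i/ and /i/: immediately after a vowel) → [ɣ].
/i/ stays [i].
/p/ (between /i/ and /e/) occurs immediately before a stressed vowel → [pʰ] by rule 1.
/e/ (between /p/ and /b/): no rule targets it → [e].
/b/ meets the environment for rule 2 (immediately after a vowel) → [β].

[piɣiˈpʰeβ]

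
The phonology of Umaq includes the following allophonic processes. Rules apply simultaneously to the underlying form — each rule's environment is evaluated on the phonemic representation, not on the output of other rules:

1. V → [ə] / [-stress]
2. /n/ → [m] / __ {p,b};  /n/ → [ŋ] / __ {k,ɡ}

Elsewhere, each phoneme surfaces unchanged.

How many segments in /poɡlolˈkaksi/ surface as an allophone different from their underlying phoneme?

Segments that undergo a rule: /o/ → [ə] (rule 1); /o/ → [ə] (rule 1); /i/ → [ə] (rule 1).
All other segments surface unchanged.

3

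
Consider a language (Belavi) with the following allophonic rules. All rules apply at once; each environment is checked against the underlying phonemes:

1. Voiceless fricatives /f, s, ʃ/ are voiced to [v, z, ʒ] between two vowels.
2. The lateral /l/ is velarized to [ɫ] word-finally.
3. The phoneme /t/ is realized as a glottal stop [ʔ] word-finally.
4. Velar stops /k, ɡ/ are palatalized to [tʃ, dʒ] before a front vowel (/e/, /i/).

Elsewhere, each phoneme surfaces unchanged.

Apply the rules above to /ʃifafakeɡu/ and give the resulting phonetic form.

/ʃ/ (word-initial) fails the environment for rule 1, so it stays [ʃ].
/i/ stays [i].
/f/ (between /i/ and /a/): between two vowels, so rule 1 applies → [v].
/a/ — not in any rule's target class → [a].
/f/ meets the environment for rule 1 (between two vowels) → [v].
/a/ stays [a].
/k/ (between /a/ and /e/) occurs before a front vowel → [tʃ] by rule 4.
/e/ stays [e].
/ɡ/ (between /e/ and /u/) is in the target of rule 4 but the environment (before a front vowel) is not met → [ɡ].
/u/ (word-final): no rule targets it → [u].

[ʃivavatʃeɡu]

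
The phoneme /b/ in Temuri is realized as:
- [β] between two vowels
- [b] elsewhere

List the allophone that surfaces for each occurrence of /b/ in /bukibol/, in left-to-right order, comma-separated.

Occurrence 1 (position 1): no conditioning environment matches → elsewhere allophone [b].
Occurrence 2 (position 5): between two vowels → [β].

[b], [β]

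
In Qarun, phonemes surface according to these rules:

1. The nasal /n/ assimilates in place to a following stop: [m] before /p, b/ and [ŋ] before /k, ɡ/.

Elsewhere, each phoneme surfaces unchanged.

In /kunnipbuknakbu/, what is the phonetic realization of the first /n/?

[n]

/n/ — between /u/ and /n/; rule 1 does not apply here → [n].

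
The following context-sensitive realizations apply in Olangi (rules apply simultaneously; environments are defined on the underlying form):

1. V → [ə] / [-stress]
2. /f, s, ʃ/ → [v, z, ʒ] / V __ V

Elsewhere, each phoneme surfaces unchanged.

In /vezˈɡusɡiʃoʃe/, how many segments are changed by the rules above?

6

Segments that undergo a rule: /e/ → [ə] (rule 1); /i/ → [ə] (rule 1); /ʃ/ → [ʒ] (rule 2); /o/ → [ə] (rule 1); /ʃ/ → [ʒ] (rule 2); /e/ → [ə] (rule 1).
All other segments surface unchanged.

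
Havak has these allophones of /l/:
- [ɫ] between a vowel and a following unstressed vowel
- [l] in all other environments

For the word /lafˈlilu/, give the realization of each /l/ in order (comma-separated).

[l], [l], [ɫ]

Occurrence 1 (position 1): no conditioning environment matches → elsewhere allophone [l].
Occurrence 2 (position 4): no conditioning environment matches → elsewhere allophone [l].
Occurrence 3 (position 6): between a vowel and a following unstressed vowel → [ɫ].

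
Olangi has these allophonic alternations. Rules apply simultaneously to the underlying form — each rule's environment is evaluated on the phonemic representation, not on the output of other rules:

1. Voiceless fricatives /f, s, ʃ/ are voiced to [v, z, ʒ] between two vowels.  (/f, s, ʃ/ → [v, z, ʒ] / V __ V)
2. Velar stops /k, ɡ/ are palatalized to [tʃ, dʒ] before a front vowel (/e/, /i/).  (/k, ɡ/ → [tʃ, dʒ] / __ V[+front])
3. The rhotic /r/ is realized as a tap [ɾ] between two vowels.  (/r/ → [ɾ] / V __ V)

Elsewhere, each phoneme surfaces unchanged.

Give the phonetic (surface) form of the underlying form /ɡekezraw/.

/ɡ/ — word-initial, before a front vowel — surfaces as [dʒ] (rule 2).
/e/ (between /ɡ/ and /k/) is unaffected → [e].
Rule 2 applies to /k/ (between /e/ and /e/: before a front vowel) → [tʃ].
/e/ stays [e].
/z/ stays [z].
/r/ — between /z/ and /a/; rule 3 does not apply here → [r].
/a/ — not in any rule's target class → [a].
/w/ — not in any rule's target class → [w].

[dʒetʃezraw]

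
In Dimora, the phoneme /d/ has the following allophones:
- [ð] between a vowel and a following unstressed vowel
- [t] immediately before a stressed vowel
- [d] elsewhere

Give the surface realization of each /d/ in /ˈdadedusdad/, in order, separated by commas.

[t], [ð], [ð], [d], [d]

Occurrence 1 (position 1): immediately before a stressed vowel → [t].
Occurrence 2 (position 3): between a vowel and a following unstressed vowel → [ð].
Occurrence 3 (position 5): between a vowel and a following unstressed vowel → [ð].
Occurrence 4 (position 8): no conditioning environment matches → elsewhere allophone [d].
Occurrence 5 (position 10): no conditioning environment matches → elsewhere allophone [d].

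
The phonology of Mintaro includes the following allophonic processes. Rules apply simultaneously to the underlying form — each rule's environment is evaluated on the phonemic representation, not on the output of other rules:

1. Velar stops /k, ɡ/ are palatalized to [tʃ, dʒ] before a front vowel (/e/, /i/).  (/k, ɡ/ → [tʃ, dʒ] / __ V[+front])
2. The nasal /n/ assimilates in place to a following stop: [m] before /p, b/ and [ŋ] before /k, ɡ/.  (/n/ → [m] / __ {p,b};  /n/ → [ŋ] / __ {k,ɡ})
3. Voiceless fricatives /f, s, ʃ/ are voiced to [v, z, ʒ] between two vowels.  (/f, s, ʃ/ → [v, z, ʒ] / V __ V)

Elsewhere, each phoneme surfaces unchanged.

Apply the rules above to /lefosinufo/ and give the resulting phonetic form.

[levozinuvo]

/l/ (word-initial) is unaffected → [l].
/e/ stays [e].
/f/ (between /e/ and /o/) occurs between two vowels → [v] by rule 3.
/o/ (between /f/ and /s/) is unaffected → [o].
/s/ (between /o/ and /i/) occurs between two vowels → [z] by rule 3.
/i/ (between /s/ and /n/): no rule targets it → [i].
/n/ — between /i/ and /u/; rule 2 does not apply here → [n].
/u/ — not in any rule's target class → [u].
Rule 3 applies to /f/ (between /u/ and /o/: between two vowels) → [v].
/o/ (word-final): no rule targets it → [o].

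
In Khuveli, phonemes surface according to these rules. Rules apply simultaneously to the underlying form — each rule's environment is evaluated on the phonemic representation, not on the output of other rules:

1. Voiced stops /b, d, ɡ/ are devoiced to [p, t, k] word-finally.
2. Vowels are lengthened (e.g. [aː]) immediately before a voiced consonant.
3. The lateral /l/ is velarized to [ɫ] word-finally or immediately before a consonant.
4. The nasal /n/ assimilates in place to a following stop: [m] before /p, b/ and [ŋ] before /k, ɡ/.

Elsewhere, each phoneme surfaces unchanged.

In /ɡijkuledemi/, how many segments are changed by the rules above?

4

Segments that undergo a rule: /i/ → [iː] (rule 2); /u/ → [uː] (rule 2); /e/ → [eː] (rule 2); /e/ → [eː] (rule 2).
All other segments surface unchanged.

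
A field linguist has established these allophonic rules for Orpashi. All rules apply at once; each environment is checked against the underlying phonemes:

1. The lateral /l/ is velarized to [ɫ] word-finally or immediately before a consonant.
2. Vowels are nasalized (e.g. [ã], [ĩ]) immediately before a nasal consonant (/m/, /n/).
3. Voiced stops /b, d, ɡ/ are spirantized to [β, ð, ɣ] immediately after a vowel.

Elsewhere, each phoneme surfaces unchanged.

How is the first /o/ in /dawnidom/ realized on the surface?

/o/ meets the environment for rule 2 (before a nasal consonant) → [õ].

[õ]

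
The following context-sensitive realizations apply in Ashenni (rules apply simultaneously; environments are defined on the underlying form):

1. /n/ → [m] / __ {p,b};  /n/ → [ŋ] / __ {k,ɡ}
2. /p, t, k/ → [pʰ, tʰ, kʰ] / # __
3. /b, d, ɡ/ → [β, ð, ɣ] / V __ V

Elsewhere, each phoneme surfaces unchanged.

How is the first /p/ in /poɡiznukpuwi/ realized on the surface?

Rule 2 applies to /p/ (word-initial: word-initially) → [pʰ].

[pʰ]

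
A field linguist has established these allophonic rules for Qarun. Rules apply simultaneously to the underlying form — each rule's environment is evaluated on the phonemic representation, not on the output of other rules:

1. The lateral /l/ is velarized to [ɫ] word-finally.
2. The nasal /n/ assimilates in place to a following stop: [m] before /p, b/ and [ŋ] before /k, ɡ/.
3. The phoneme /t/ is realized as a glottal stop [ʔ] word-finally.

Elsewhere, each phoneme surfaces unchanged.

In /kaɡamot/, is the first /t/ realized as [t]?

/t/ (word-final) occurs word-finally → [ʔ] by rule 3.
The actual realization is [ʔ], not [t].

No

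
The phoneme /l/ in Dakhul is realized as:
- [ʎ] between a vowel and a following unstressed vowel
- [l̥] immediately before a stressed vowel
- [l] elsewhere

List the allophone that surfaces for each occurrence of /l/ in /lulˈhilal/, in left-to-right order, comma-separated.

Occurrence 1 (position 1): no conditioning environment matches → elsewhere allophone [l].
Occurrence 2 (position 3): no conditioning environment matches → elsewhere allophone [l].
Occurrence 3 (position 6): between a vowel and a following unstressed vowel → [ʎ].
Occurrence 4 (position 8): no conditioning environment matches → elsewhere allophone [l].

[l], [l], [ʎ], [l]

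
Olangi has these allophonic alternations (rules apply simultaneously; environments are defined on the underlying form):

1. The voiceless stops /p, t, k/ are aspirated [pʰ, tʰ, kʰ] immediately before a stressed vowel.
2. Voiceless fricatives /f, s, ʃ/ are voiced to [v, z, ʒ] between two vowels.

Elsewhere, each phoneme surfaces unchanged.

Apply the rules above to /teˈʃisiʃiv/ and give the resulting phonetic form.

/t/ — word-initial; rule 1 does not apply here → [t].
/e/ (between /t/ and /ʃ/) is unaffected → [e].
/ʃ/ (between /e/ and /i/): between two vowels, so rule 2 applies → [ʒ].
/i/ (between /ʃ/ and /s/): no rule targets it → [i].
Rule 2 applies to /s/ (between /i/ and /i/: between two vowels) → [z].
/i/ — not in any rule's target class → [i].
/ʃ/ meets the environment for rule 2 (between two vowels) → [ʒ].
/i/ stays [i].
/v/ stays [v].

[teˈʒiziʒiv]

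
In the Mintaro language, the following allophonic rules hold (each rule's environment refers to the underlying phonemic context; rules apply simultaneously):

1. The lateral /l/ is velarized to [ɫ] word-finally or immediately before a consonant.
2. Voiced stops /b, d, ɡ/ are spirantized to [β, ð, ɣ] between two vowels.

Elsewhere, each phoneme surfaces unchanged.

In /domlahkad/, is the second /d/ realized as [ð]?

No

/d/ — word-final; rule 2 does not apply here → [d].
The actual realization is [d], not [ð].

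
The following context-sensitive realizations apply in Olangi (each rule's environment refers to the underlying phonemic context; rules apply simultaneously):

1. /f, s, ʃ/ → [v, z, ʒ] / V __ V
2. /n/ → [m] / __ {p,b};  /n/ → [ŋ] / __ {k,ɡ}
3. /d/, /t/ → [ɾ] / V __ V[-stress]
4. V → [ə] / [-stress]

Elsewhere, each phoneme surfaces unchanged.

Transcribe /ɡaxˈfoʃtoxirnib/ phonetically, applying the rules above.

[ɡəxˈfoʃtəxərnəb]

/a/ (between /ɡ/ and /x/) occurs in an unstressed syllable → [ə] by rule 4.
/f/ (between /x/ and /o/): rule 1 targets it, but not between two vowels → unchanged [f].
/o/ (between /f/ and /ʃ/): rule 4 targets it, but not in an unstressed syllable → unchanged [o].
/ʃ/ (between /o/ and /t/) is in the target of rule 1 but the environment (between two vowels) is not met → [ʃ].
/t/ (between /ʃ/ and /o/) fails the environment for rule 3, so it stays [t].
/o/ — between /t/ and /x/, in an unstressed syllable — surfaces as [ə] (rule 4).
/i/ (between /x/ and /r/): in an unstressed syllable, so rule 4 applies → [ə].
/n/ (between /r/ and /i/) fails the environment for rule 2, so it stays [n].
/i/ — between /n/ and /b/, in an unstressed syllable — surfaces as [ə] (rule 4).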